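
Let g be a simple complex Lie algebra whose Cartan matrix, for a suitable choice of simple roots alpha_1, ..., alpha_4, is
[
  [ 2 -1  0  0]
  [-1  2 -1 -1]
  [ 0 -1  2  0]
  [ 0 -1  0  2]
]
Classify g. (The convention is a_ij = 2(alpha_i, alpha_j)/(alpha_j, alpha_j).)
The matrix has rank 4 with 2's on the diagonal. Reading the off-diagonal entries as Dynkin edges (a single edge where a_ij = a_ji = -1; a double or triple edge where a_ij * a_ji = 2 or 3), the diagram is a chain of 2 nodes with a fork of two nodes at one end (D_4). One simple-root ordering that puts it in standard form is (alpha_4, alpha_2, alpha_1, alpha_3). So the algebra is type D_4, i.e. so(8).

type D_4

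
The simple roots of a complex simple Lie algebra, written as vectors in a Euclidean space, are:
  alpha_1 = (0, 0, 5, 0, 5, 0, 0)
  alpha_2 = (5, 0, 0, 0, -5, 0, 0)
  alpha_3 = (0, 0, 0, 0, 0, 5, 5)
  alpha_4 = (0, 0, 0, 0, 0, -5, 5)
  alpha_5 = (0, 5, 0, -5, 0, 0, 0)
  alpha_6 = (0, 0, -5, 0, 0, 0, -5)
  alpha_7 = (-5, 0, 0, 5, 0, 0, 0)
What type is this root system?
Compute the Cartan integers a_ij = 2(alpha_i, alpha_j)/(alpha_j, alpha_j); the resulting 7x7 Cartan matrix is
[[2, -1, 0, 0, 0, -1, 0], [-1, 2, 0, 0, 0, 0, -1], [0, 0, 2, 0, 0, -1, 0], [0, 0, 0, 2, 0, -1, 0], [0, 0, 0, 0, 2, 0, -1], [-1, 0, -1, -1, 0, 2, 0], [0, -1, 0, 0, -1, 0, 2]].
All simple roots have the same length, so the diagram is simply laced. The associated Dynkin diagram is a chain of 5 nodes with a fork of two nodes at one end (D_7), so the type is D_7 (the algebra so(14)).

D_7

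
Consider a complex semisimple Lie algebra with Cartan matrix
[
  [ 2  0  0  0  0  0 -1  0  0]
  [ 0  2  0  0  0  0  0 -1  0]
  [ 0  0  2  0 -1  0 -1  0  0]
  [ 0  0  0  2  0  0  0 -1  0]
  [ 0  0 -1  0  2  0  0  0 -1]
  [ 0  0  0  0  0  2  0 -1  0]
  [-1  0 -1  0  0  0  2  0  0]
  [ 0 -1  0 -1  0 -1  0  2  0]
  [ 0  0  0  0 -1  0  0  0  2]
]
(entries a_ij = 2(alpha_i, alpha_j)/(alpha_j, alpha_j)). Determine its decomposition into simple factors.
The diagram associated to this matrix has two connected components: the simple roots {alpha_1, alpha_3, alpha_5, alpha_7, alpha_9} form a chain of 5 nodes with single edges (A_5), and {alpha_2, alpha_4, alpha_6, alpha_8} form a chain of 2 nodes with a fork of two nodes at one end (D_4). A semisimple Lie algebra decomposes uniquely as the direct sum of simple ideals, one per connected component of its Dynkin diagram, so g ≅ A_5 ⊕ D_4 (dimension 35 + 28 = 63).

A_5 + D_4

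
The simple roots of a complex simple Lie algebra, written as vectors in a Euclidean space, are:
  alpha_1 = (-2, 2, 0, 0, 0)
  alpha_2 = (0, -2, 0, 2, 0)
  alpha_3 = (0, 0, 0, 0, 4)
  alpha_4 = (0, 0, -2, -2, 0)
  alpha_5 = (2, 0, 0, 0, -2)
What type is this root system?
type C_5

Compute the Cartan integers a_ij = 2(alpha_i, alpha_j)/(alpha_j, alpha_j); the resulting 5x5 Cartan matrix is
[[2, -1, 0, 0, -1], [-1, 2, 0, -1, 0], [0, 0, 2, 0, -2], [0, -1, 0, 2, 0], [-1, 0, -1, 0, 2]].
The roots have two lengths (squared-length ratio 2:1); the short ones are alpha_{1,2,4,5}. The associated Dynkin diagram is a chain of 5 nodes with a double edge at one end; the terminal node there is the unique long simple root (C_5), so the type is C_5 (the algebra sp(10)).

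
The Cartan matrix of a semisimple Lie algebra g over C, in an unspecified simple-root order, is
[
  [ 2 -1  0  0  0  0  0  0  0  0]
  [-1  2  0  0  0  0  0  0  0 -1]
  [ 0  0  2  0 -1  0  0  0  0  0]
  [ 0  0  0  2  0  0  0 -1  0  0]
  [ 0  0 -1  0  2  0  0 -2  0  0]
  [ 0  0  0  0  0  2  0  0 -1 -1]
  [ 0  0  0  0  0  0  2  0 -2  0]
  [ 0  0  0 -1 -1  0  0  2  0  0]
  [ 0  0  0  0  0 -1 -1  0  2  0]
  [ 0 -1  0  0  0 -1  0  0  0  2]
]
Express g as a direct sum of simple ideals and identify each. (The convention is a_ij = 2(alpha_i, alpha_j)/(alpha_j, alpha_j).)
C6 ⊕ F4

The diagram associated to this matrix has two connected components: the simple roots {alpha_1, alpha_2, alpha_6, alpha_7, alpha_9, alpha_10} form a chain of 6 nodes with a double edge at one end; the terminal node there is the unique long simple root (C_6), and {alpha_3, alpha_4, alpha_5, alpha_8} form a chain of 4 nodes with a double edge between the middle two (F_4). A semisimple Lie algebra decomposes uniquely as the direct sum of simple ideals, one per connected component of its Dynkin diagram, so g ≅ C_6 ⊕ F_4 (dimension 78 + 52 = 130).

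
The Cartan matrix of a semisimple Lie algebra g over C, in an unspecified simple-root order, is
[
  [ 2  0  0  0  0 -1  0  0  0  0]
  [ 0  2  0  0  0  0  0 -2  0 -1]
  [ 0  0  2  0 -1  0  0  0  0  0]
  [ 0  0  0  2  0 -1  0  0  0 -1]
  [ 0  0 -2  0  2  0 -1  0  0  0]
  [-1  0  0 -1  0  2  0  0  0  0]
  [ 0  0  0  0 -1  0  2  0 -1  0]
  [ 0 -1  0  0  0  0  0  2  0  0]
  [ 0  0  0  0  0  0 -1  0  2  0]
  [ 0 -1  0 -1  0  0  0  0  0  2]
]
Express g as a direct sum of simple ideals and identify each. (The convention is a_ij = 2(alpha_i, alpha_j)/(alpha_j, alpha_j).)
B4 + B6

The diagram associated to this matrix has two connected components: the simple roots {alpha_3, alpha_5, alpha_7, alpha_9} form a chain of 4 nodes with a double edge at one end; the terminal node there is the unique short simple root (B_4), and {alpha_1, alpha_2, alpha_4, alpha_6, alpha_8, alpha_10} form a chain of 6 nodes with a double edge at one end; the terminal node there is the unique short simple root (B_6). A semisimple Lie algebra decomposes uniquely as the direct sum of simple ideals, one per connected component of its Dynkin diagram, so g ≅ B_4 ⊕ B_6 (dimension 36 + 78 = 114).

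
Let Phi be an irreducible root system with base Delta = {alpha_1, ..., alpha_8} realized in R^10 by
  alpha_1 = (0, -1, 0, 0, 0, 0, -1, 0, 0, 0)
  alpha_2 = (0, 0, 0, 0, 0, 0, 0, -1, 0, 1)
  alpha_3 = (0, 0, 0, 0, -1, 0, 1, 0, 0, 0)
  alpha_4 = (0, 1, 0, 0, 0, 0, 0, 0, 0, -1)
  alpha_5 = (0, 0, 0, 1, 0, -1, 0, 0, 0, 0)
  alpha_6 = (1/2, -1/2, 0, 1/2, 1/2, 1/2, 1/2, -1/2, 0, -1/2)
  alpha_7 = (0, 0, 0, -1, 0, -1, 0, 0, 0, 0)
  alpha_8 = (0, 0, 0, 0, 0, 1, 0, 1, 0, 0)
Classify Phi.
type E_8

Compute the Cartan integers a_ij = 2(alpha_i, alpha_j)/(alpha_j, alpha_j); the resulting 8x8 Cartan matrix is
[[2, 0, -1, -1, 0, 0, 0, 0], [0, 2, 0, -1, 0, 0, 0, -1], [-1, 0, 2, 0, 0, 0, 0, 0], [-1, -1, 0, 2, 0, 0, 0, 0], [0, 0, 0, 0, 2, 0, 0, -1], [0, 0, 0, 0, 0, 2, -1, 0], [0, 0, 0, 0, 0, -1, 2, -1], [0, -1, 0, 0, -1, 0, -1, 2]].
All simple roots have the same length, so the diagram is simply laced. The associated Dynkin diagram is a chain of 7 nodes with one extra node attached to the third node from one end (E_8), so the type is E_8.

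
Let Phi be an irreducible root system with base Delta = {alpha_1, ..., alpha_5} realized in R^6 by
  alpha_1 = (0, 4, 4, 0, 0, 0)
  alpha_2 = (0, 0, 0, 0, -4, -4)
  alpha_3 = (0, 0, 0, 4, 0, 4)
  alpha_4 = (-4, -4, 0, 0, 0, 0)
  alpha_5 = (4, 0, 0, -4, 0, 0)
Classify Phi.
Compute the Cartan integers a_ij = 2(alpha_i, alpha_j)/(alpha_j, alpha_j); the resulting 5x5 Cartan matrix is
[[2, 0, 0, -1, 0], [0, 2, -1, 0, 0], [0, -1, 2, 0, -1], [-1, 0, 0, 2, -1], [0, 0, -1, -1, 2]].
All simple roots have the same length, so the diagram is simply laced. The associated Dynkin diagram is a chain of 5 nodes with single edges (A_5), so the type is A_5 (the algebra sl(6)).

type A_5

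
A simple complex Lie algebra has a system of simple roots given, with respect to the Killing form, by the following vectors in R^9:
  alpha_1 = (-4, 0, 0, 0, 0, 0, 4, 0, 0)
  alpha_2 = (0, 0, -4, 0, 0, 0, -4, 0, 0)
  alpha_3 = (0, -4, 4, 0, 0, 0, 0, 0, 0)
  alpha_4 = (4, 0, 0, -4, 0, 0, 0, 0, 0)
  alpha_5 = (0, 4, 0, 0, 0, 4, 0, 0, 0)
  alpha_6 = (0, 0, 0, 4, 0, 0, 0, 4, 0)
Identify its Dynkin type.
Compute the Cartan integers a_ij = 2(alpha_i, alpha_j)/(alpha_j, alpha_j); the resulting 6x6 Cartan matrix is
[[2, -1, 0, -1, 0, 0], [-1, 2, -1, 0, 0, 0], [0, -1, 2, 0, -1, 0], [-1, 0, 0, 2, 0, -1], [0, 0, -1, 0, 2, 0], [0, 0, 0, -1, 0, 2]].
All simple roots have the same length, so the diagram is simply laced. The associated Dynkin diagram is a chain of 6 nodes with single edges (A_6), so the type is A_6 (the algebra sl(7)).

A_6 (sl(7))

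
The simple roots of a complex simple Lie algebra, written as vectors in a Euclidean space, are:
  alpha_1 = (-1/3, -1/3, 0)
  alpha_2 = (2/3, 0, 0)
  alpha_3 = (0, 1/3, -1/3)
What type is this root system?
Compute the Cartan integers a_ij = 2(alpha_i, alpha_j)/(alpha_j, alpha_j); the resulting 3x3 Cartan matrix is
[[2, -1, -1], [-2, 2, 0], [-1, 0, 2]].
The roots have two lengths (squared-length ratio 2:1); the short ones are alpha_{1,3}. The associated Dynkin diagram is a chain of 3 nodes with a double edge at one end; the terminal node there is the unique long simple root (C_3), so the type is C_3 (the algebra sp(6)).

C_3 (sp(6))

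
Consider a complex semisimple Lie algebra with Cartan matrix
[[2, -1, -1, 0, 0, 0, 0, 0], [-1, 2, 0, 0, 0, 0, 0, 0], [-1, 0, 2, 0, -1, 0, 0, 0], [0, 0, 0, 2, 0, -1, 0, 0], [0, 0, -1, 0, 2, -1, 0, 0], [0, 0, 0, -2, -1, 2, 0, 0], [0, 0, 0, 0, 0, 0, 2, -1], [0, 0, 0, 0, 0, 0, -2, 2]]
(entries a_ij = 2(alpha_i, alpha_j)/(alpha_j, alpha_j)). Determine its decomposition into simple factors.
B_2 (so(5)) ⊕ B_6 (so(13))

The diagram associated to this matrix has two connected components: the simple roots {alpha_7, alpha_8} form a chain of 2 nodes with a double edge at one end; the terminal node there is the unique short simple root (B_2), and {alpha_1, alpha_2, alpha_3, alpha_4, alpha_5, alpha_6} form a chain of 6 nodes with a double edge at one end; the terminal node there is the unique short simple root (B_6). A semisimple Lie algebra decomposes uniquely as the direct sum of simple ideals, one per connected component of its Dynkin diagram, so g ≅ B_2 ⊕ B_6 (dimension 10 + 78 = 88).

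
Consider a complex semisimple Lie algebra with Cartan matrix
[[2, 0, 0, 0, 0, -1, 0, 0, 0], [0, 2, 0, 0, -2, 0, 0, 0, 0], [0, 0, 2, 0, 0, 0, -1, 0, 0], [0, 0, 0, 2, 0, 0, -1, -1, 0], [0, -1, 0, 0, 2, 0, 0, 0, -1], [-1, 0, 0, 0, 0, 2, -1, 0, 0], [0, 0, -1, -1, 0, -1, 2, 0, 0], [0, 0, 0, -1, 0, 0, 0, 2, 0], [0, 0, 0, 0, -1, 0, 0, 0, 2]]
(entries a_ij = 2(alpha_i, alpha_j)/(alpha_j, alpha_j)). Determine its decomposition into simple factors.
The diagram associated to this matrix has two connected components: the simple roots {alpha_2, alpha_5, alpha_9} form a chain of 3 nodes with a double edge at one end; the terminal node there is the unique long simple root (C_3), and {alpha_1, alpha_3, alpha_4, alpha_6, alpha_7, alpha_8} form a chain of 5 nodes with one extra node attached to the third node from one end (E_6). A semisimple Lie algebra decomposes uniquely as the direct sum of simple ideals, one per connected component of its Dynkin diagram, so g ≅ C_3 ⊕ E_6 (dimension 21 + 78 = 99).

type C_3 ⊕ type E_6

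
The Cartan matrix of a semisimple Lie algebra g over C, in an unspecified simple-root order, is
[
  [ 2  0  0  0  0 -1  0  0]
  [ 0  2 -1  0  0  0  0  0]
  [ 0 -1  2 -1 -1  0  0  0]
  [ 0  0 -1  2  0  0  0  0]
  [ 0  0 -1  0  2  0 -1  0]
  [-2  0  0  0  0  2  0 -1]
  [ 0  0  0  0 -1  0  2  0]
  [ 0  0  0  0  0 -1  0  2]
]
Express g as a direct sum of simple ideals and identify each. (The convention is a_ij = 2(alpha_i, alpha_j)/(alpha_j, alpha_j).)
The diagram associated to this matrix has two connected components: the simple roots {alpha_1, alpha_6, alpha_8} form a chain of 3 nodes with a double edge at one end; the terminal node there is the unique short simple root (B_3), and {alpha_2, alpha_3, alpha_4, alpha_5, alpha_7} form a chain of 3 nodes with a fork of two nodes at one end (D_5). A semisimple Lie algebra decomposes uniquely as the direct sum of simple ideals, one per connected component of its Dynkin diagram, so g ≅ B_3 ⊕ D_5 (dimension 21 + 45 = 66).

B_3 (so(7)) + D_5 (so(10))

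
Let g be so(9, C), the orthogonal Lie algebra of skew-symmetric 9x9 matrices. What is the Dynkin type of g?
B_4

This is so(9) with 9 odd, which has dimension 9(9-1)/2 = 36 and rank (9-1)/2 = 4. In the classification of classical Lie algebras, the orthogonal algebra so(2n+1) in an odd number of variables has type B_n; here n = 4, so the Dynkin diagram is a chain of 4 nodes with a double edge at one end; the terminal node there is the unique short simple root (B_4). Hence the type is B_4.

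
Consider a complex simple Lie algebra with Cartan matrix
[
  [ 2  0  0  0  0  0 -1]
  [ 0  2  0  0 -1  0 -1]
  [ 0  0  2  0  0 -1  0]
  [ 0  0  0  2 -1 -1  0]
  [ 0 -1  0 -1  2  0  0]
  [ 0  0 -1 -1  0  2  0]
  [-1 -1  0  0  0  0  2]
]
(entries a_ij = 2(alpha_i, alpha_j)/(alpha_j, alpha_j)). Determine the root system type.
The matrix has rank 7 with 2's on the diagonal. Reading the off-diagonal entries as Dynkin edges (a single edge where a_ij = a_ji = -1; a double or triple edge where a_ij * a_ji = 2 or 3), the diagram is a chain of 7 nodes with single edges (A_7). One simple-root ordering that puts it in standard form is (alpha_1, alpha_7, alpha_2, alpha_5, alpha_4, alpha_6, alpha_3). So the algebra is type A_7, i.e. sl(8).

A_7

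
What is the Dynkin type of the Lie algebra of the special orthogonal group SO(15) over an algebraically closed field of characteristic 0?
This is so(15) with 15 odd, which has dimension 15(15-1)/2 = 105 and rank (15-1)/2 = 7. In the classification of classical Lie algebras, the orthogonal algebra so(2n+1) in an odd number of variables has type B_n; here n = 7, so the Dynkin diagram is a chain of 7 nodes with a double edge at one end; the terminal node there is the unique short simple root (B_7). Hence the type is B_7.

B7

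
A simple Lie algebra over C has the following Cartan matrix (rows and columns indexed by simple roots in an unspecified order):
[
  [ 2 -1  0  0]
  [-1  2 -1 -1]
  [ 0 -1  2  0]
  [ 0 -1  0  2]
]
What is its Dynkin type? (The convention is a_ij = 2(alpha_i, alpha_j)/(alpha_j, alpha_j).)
The matrix has rank 4 with 2's on the diagonal. Reading the off-diagonal entries as Dynkin edges (a single edge where a_ij = a_ji = -1; a double or triple edge where a_ij * a_ji = 2 or 3), the diagram is a chain of 2 nodes with a fork of two nodes at one end (D_4). One simple-root ordering that puts it in standard form is (alpha_4, alpha_2, alpha_1, alpha_3). So the algebra is type D_4, i.e. so(8).

D_4 (so(8))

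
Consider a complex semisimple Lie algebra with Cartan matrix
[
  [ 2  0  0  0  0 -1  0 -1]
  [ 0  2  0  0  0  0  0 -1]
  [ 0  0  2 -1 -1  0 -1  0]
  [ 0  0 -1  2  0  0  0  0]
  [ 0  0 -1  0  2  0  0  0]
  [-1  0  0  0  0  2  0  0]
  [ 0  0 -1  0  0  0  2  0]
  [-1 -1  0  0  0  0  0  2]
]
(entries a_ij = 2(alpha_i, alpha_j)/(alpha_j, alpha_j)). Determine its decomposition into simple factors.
The diagram associated to this matrix has two connected components: the simple roots {alpha_1, alpha_2, alpha_6, alpha_8} form a chain of 4 nodes with single edges (A_4), and {alpha_3, alpha_4, alpha_5, alpha_7} form a chain of 2 nodes with a fork of two nodes at one end (D_4). A semisimple Lie algebra decomposes uniquely as the direct sum of simple ideals, one per connected component of its Dynkin diagram, so g ≅ A_4 ⊕ D_4 (dimension 24 + 28 = 52).

A_4 (sl(5)) + D_4 (so(8))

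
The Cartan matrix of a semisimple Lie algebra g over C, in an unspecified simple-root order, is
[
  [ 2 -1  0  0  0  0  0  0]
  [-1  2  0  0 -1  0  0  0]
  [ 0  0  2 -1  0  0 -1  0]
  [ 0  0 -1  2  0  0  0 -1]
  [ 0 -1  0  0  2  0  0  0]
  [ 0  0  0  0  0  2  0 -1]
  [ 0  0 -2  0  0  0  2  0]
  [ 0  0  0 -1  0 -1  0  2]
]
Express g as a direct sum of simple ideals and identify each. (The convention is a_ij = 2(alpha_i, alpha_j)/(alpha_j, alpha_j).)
type A_3 ⊕ type C_5

The diagram associated to this matrix has two connected components: the simple roots {alpha_1, alpha_2, alpha_5} form a chain of 3 nodes with single edges (A_3), and {alpha_3, alpha_4, alpha_6, alpha_7, alpha_8} form a chain of 5 nodes with a double edge at one end; the terminal node there is the unique long simple root (C_5). A semisimple Lie algebra decomposes uniquely as the direct sum of simple ideals, one per connected component of its Dynkin diagram, so g ≅ A_3 ⊕ C_5 (dimension 15 + 55 = 70).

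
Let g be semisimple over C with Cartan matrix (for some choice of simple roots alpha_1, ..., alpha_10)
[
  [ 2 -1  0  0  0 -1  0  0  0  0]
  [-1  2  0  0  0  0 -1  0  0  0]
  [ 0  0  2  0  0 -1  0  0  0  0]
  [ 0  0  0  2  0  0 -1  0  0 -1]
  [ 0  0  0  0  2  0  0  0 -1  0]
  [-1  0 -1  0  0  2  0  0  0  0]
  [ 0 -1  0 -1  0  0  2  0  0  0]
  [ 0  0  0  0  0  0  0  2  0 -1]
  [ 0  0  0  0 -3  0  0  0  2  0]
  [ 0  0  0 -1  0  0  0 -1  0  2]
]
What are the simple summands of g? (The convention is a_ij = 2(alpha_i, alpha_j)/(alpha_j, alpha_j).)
A8 ⊕ G2

The diagram associated to this matrix has two connected components: the simple roots {alpha_1, alpha_2, alpha_3, alpha_4, alpha_6, alpha_7, alpha_8, alpha_10} form a chain of 8 nodes with single edges (A_8), and {alpha_5, alpha_9} form two nodes joined by a triple edge (G_2). A semisimple Lie algebra decomposes uniquely as the direct sum of simple ideals, one per connected component of its Dynkin diagram, so g ≅ A_8 ⊕ G_2 (dimension 80 + 14 = 94).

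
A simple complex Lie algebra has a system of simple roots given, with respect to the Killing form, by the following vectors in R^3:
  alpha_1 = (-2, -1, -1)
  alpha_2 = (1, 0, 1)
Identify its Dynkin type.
G2

Compute the Cartan integers a_ij = 2(alpha_i, alpha_j)/(alpha_j, alpha_j); the resulting 2x2 Cartan matrix is
[[2, -3], [-1, 2]].
The roots have two lengths (squared-length ratio 3:1); the short ones are alpha_{2}. The associated Dynkin diagram is two nodes joined by a triple edge (G_2), so the type is G_2.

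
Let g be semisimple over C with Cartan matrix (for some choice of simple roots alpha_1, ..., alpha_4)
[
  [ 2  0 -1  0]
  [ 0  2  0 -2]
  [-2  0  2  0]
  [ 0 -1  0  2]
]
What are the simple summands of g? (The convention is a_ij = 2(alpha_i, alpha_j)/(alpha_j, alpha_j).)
The diagram associated to this matrix has two connected components: the simple roots {alpha_1, alpha_3} form a chain of 2 nodes with a double edge at one end; the terminal node there is the unique short simple root (B_2), and {alpha_2, alpha_4} form a chain of 2 nodes with a double edge at one end; the terminal node there is the unique short simple root (B_2). A semisimple Lie algebra decomposes uniquely as the direct sum of simple ideals, one per connected component of its Dynkin diagram, so g ≅ B_2 ⊕ B_2 (dimension 10 + 10 = 20).

B_2 ⊕ B_2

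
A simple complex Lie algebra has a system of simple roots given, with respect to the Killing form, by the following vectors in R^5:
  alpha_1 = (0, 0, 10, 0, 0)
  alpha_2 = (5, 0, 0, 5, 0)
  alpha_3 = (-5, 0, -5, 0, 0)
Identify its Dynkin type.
Compute the Cartan integers a_ij = 2(alpha_i, alpha_j)/(alpha_j, alpha_j); the resulting 3x3 Cartan matrix is
[[2, 0, -2], [0, 2, -1], [-1, -1, 2]].
The roots have two lengths (squared-length ratio 2:1); the short ones are alpha_{2,3}. The associated Dynkin diagram is a chain of 3 nodes with a double edge at one end; the terminal node there is the unique long simple root (C_3), so the type is C_3 (the algebra sp(6)).

C3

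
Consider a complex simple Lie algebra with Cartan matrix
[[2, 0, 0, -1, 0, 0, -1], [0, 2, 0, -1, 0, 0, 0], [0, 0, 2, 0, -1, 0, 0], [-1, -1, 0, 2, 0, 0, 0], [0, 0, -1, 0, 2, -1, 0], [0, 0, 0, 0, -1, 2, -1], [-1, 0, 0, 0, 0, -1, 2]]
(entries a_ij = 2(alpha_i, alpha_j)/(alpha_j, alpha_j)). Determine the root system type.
The matrix has rank 7 with 2's on the diagonal. Reading the off-diagonal entries as Dynkin edges (a single edge where a_ij = a_ji = -1; a double or triple edge where a_ij * a_ji = 2 or 3), the diagram is a chain of 7 nodes with single edges (A_7). One simple-root ordering that puts it in standard form is (alpha_2, alpha_4, alpha_1, alpha_7, alpha_6, alpha_5, alpha_3). So the algebra is type A_7, i.e. sl(8).

A7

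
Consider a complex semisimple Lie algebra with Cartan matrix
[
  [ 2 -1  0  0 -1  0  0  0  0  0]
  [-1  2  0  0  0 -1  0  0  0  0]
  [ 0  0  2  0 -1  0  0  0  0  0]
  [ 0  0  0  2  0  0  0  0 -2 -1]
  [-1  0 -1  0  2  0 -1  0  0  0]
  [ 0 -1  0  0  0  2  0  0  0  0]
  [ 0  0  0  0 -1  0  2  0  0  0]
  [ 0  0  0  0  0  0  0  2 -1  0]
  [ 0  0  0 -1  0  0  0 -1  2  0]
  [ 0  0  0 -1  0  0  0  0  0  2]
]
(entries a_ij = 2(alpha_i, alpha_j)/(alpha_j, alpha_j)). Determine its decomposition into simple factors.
D_6 (so(12)) + F_4

The diagram associated to this matrix has two connected components: the simple roots {alpha_1, alpha_2, alpha_3, alpha_5, alpha_6, alpha_7} form a chain of 4 nodes with a fork of two nodes at one end (D_6), and {alpha_4, alpha_8, alpha_9, alpha_10} form a chain of 4 nodes with a double edge between the middle two (F_4). A semisimple Lie algebra decomposes uniquely as the direct sum of simple ideals, one per connected component of its Dynkin diagram, so g ≅ D_6 ⊕ F_4 (dimension 66 + 52 = 118).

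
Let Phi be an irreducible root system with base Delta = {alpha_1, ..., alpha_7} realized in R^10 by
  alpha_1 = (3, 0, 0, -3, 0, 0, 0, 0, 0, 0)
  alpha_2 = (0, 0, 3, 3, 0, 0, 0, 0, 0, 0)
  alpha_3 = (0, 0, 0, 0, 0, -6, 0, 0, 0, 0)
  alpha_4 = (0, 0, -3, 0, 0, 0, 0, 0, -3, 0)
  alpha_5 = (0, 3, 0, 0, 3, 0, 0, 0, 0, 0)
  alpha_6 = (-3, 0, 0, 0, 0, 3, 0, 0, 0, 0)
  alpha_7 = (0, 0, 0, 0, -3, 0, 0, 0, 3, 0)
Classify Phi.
C_7 (sp(14))

Compute the Cartan integers a_ij = 2(alpha_i, alpha_j)/(alpha_j, alpha_j); the resulting 7x7 Cartan matrix is
[[2, -1, 0, 0, 0, -1, 0], [-1, 2, 0, -1, 0, 0, 0], [0, 0, 2, 0, 0, -2, 0], [0, -1, 0, 2, 0, 0, -1], [0, 0, 0, 0, 2, 0, -1], [-1, 0, -1, 0, 0, 2, 0], [0, 0, 0, -1, -1, 0, 2]].
The roots have two lengths (squared-length ratio 2:1); the short ones are alpha_{1,2,4,5,6,7}. The associated Dynkin diagram is a chain of 7 nodes with a double edge at one end; the terminal node there is the unique long simple root (C_7), so the type is C_7 (the algebra sp(14)).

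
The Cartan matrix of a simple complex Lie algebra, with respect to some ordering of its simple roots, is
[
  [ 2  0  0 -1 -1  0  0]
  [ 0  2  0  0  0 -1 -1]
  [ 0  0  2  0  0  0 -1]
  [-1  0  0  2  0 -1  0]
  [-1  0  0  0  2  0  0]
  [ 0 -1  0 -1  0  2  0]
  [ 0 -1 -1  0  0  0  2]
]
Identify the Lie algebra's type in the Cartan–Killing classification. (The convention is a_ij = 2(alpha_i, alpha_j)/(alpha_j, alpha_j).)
The matrix has rank 7 with 2's on the diagonal. Reading the off-diagonal entries as Dynkin edges (a single edge where a_ij = a_ji = -1; a double or triple edge where a_ij * a_ji = 2 or 3), the diagram is a chain of 7 nodes with single edges (A_7). One simple-root ordering that puts it in standard form is (alpha_3, alpha_7, alpha_2, alpha_6, alpha_4, alpha_1, alpha_5). So the algebra is type A_7, i.e. sl(8).

A7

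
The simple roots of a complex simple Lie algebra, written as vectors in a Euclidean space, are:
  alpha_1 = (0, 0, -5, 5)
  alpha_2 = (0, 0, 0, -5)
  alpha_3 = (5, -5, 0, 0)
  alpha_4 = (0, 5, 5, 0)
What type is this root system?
B_4 (so(9))

Compute the Cartan integers a_ij = 2(alpha_i, alpha_j)/(alpha_j, alpha_j); the resulting 4x4 Cartan matrix is
[[2, -2, 0, -1], [-1, 2, 0, 0], [0, 0, 2, -1], [-1, 0, -1, 2]].
The roots have two lengths (squared-length ratio 2:1); the short ones are alpha_{2}. The associated Dynkin diagram is a chain of 4 nodes with a double edge at one end; the terminal node there is the unique short simple root (B_4), so the type is B_4 (the algebra so(9)).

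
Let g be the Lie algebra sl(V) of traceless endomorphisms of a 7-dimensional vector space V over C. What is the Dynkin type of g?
A_6

This is sl(7), which has dimension 7^2 - 1 = 48 and rank 7 - 1 = 6 (a Cartan subalgebra is the diagonal traceless matrices). In the classification of classical Lie algebras, the special linear algebra sl(n+1) has type A_n; here n = 6, so the Dynkin diagram is a chain of 6 nodes with single edges (A_6). Hence the type is A_6.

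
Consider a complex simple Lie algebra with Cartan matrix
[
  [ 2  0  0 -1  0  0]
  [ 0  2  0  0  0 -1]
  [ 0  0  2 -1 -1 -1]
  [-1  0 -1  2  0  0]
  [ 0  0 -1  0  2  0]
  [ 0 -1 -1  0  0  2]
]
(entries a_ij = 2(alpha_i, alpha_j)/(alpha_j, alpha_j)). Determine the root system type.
The matrix has rank 6 with 2's on the diagonal. Reading the off-diagonal entries as Dynkin edges (a single edge where a_ij = a_ji = -1; a double or triple edge where a_ij * a_ji = 2 or 3), the diagram is a chain of 5 nodes with one extra node attached to the third node from one end (E_6). One simple-root ordering that puts it in standard form is (alpha_1, alpha_5, alpha_4, alpha_3, alpha_6, alpha_2). So the algebra is type E_6.

type E_6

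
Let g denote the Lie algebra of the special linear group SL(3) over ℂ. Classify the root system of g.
A_2

This is sl(3), which has dimension 3^2 - 1 = 8 and rank 3 - 1 = 2 (a Cartan subalgebra is the diagonal traceless matrices). In the classification of classical Lie algebras, the special linear algebra sl(n+1) has type A_n; here n = 2, so the Dynkin diagram is a chain of 2 nodes with single edges (A_2). Hence the type is A_2.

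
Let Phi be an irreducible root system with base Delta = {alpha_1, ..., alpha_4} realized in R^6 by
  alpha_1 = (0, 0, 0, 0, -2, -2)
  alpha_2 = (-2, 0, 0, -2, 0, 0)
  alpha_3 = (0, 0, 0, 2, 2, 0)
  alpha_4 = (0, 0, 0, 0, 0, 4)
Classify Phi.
type C_4

Compute the Cartan integers a_ij = 2(alpha_i, alpha_j)/(alpha_j, alpha_j); the resulting 4x4 Cartan matrix is
[[2, 0, -1, -1], [0, 2, -1, 0], [-1, -1, 2, 0], [-2, 0, 0, 2]].
The roots have two lengths (squared-length ratio 2:1); the short ones are alpha_{1,2,3}. The associated Dynkin diagram is a chain of 4 nodes with a double edge at one end; the terminal node there is the unique long simple root (C_4), so the type is C_4 (the algebra sp(8)).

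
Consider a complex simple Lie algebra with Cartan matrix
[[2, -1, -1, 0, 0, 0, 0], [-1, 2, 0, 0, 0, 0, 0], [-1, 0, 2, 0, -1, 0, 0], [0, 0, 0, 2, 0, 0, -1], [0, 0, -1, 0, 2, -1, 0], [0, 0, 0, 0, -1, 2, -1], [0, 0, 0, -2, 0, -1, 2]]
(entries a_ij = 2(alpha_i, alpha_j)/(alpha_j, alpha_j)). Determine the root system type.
The matrix has rank 7 with 2's on the diagonal. Reading the off-diagonal entries as Dynkin edges (a single edge where a_ij = a_ji = -1; a double or triple edge where a_ij * a_ji = 2 or 3), the diagram is a chain of 7 nodes with a double edge at one end; the terminal node there is the unique short simple root (B_7). One simple-root ordering that puts it in standard form is (alpha_2, alpha_1, alpha_3, alpha_5, alpha_6, alpha_7, alpha_4). So the algebra is type B_7, i.e. so(15).

B7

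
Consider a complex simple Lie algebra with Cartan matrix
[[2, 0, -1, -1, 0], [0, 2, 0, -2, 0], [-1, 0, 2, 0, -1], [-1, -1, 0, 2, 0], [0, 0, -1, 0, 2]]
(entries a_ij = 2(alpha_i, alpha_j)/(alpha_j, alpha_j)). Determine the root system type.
C_5 (sp(10))

The matrix has rank 5 with 2's on the diagonal. Reading the off-diagonal entries as Dynkin edges (a single edge where a_ij = a_ji = -1; a double or triple edge where a_ij * a_ji = 2 or 3), the diagram is a chain of 5 nodes with a double edge at one end; the terminal node there is the unique long simple root (C_5). One simple-root ordering that puts it in standard form is (alpha_5, alpha_3, alpha_1, alpha_4, alpha_2). So the algebra is type C_5, i.e. sp(10).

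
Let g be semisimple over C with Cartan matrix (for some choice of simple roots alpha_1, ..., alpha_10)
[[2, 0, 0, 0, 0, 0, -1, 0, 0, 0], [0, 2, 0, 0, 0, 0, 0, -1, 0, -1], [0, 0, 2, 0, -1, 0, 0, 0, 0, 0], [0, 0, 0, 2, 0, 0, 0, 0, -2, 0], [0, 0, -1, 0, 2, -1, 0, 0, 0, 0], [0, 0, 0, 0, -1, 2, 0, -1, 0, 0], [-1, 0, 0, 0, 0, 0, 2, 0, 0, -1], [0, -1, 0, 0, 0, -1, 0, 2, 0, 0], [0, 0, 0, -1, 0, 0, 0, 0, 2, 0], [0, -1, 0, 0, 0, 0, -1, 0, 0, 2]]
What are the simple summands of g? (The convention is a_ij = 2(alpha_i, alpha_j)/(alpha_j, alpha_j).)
The diagram associated to this matrix has two connected components: the simple roots {alpha_1, alpha_2, alpha_3, alpha_5, alpha_6, alpha_7, alpha_8, alpha_10} form a chain of 8 nodes with single edges (A_8), and {alpha_4, alpha_9} form a chain of 2 nodes with a double edge at one end; the terminal node there is the unique short simple root (B_2). A semisimple Lie algebra decomposes uniquely as the direct sum of simple ideals, one per connected component of its Dynkin diagram, so g ≅ A_8 ⊕ B_2 (dimension 80 + 10 = 90).

type A_8 ⊕ type B_2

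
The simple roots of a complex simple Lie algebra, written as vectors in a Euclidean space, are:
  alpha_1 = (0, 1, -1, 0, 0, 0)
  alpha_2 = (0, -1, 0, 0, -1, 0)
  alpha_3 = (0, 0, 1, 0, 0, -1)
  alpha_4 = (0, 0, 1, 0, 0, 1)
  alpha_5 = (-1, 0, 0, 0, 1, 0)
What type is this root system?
Compute the Cartan integers a_ij = 2(alpha_i, alpha_j)/(alpha_j, alpha_j); the resulting 5x5 Cartan matrix is
[[2, -1, -1, -1, 0], [-1, 2, 0, 0, -1], [-1, 0, 2, 0, 0], [-1, 0, 0, 2, 0], [0, -1, 0, 0, 2]].
All simple roots have the same length, so the diagram is simply laced. The associated Dynkin diagram is a chain of 3 nodes with a fork of two nodes at one end (D_5), so the type is D_5 (the algebra so(10)).

type D_5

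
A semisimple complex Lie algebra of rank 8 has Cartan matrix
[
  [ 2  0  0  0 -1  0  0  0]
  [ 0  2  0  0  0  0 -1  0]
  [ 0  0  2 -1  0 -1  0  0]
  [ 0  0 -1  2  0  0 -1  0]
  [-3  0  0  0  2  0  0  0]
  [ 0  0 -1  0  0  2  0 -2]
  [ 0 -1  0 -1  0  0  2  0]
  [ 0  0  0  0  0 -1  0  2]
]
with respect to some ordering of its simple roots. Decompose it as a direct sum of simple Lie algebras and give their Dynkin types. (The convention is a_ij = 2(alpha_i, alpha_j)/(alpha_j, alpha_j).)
B_6 (so(13)) + G_2

The diagram associated to this matrix has two connected components: the simple roots {alpha_2, alpha_3, alpha_4, alpha_6, alpha_7, alpha_8} form a chain of 6 nodes with a double edge at one end; the terminal node there is the unique short simple root (B_6), and {alpha_1, alpha_5} form two nodes joined by a triple edge (G_2). A semisimple Lie algebra decomposes uniquely as the direct sum of simple ideals, one per connected component of its Dynkin diagram, so g ≅ B_6 ⊕ G_2 (dimension 78 + 14 = 92).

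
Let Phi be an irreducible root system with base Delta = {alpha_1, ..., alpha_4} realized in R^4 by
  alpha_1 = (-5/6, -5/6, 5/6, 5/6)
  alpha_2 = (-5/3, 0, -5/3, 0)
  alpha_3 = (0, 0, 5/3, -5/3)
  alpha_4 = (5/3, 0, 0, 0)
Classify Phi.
type F_4

Compute the Cartan integers a_ij = 2(alpha_i, alpha_j)/(alpha_j, alpha_j); the resulting 4x4 Cartan matrix is
[[2, 0, 0, -1], [0, 2, -1, -2], [0, -1, 2, 0], [-1, -1, 0, 2]].
The roots have two lengths (squared-length ratio 2:1); the short ones are alpha_{1,4}. The associated Dynkin diagram is a chain of 4 nodes with a double edge between the middle two (F_4), so the type is F_4.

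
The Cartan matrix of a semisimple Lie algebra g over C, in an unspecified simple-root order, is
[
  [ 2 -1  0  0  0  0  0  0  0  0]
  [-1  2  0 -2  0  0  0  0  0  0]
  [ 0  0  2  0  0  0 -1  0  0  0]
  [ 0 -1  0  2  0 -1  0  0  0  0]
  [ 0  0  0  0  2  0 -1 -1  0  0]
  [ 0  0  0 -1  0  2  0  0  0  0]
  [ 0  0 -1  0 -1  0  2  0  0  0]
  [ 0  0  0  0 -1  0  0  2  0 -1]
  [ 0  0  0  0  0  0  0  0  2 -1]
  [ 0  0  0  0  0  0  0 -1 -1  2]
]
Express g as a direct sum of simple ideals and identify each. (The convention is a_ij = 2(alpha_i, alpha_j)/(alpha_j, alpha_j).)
The diagram associated to this matrix has two connected components: the simple roots {alpha_3, alpha_5, alpha_7, alpha_8, alpha_9, alpha_10} form a chain of 6 nodes with single edges (A_6), and {alpha_1, alpha_2, alpha_4, alpha_6} form a chain of 4 nodes with a double edge between the middle two (F_4). A semisimple Lie algebra decomposes uniquely as the direct sum of simple ideals, one per connected component of its Dynkin diagram, so g ≅ A_6 ⊕ F_4 (dimension 48 + 52 = 100).

A6 ⊕ F4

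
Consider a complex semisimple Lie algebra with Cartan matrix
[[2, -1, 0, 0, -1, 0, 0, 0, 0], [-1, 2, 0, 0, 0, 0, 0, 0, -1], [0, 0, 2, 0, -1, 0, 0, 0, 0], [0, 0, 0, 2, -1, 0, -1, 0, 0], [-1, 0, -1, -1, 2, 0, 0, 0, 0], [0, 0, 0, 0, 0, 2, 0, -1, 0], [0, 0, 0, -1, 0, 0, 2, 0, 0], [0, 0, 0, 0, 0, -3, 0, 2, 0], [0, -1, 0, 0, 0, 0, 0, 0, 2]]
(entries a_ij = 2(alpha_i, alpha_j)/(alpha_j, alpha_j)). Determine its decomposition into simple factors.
The diagram associated to this matrix has two connected components: the simple roots {alpha_1, alpha_2, alpha_3, alpha_4, alpha_5, alpha_7, alpha_9} form a chain of 6 nodes with one extra node attached to the third node from one end (E_7), and {alpha_6, alpha_8} form two nodes joined by a triple edge (G_2). A semisimple Lie algebra decomposes uniquely as the direct sum of simple ideals, one per connected component of its Dynkin diagram, so g ≅ E_7 ⊕ G_2 (dimension 133 + 14 = 147).

E_7 + G_2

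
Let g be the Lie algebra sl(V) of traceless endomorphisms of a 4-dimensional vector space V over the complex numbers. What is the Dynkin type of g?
This is sl(4), which has dimension 4^2 - 1 = 15 and rank 4 - 1 = 3 (a Cartan subalgebra is the diagonal traceless matrices). In the classification of classical Lie algebras, the special linear algebra sl(n+1) has type A_n; here n = 3, so the Dynkin diagram is a chain of 3 nodes with single edges (A_3). Hence the type is A_3.

A_3 (sl(4))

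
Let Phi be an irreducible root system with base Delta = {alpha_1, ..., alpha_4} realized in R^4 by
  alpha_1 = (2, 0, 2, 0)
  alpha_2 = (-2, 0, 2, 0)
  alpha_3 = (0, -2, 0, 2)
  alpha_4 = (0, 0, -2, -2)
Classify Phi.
Compute the Cartan integers a_ij = 2(alpha_i, alpha_j)/(alpha_j, alpha_j); the resulting 4x4 Cartan matrix is
[[2, 0, 0, -1], [0, 2, 0, -1], [0, 0, 2, -1], [-1, -1, -1, 2]].
All simple roots have the same length, so the diagram is simply laced. The associated Dynkin diagram is a chain of 2 nodes with a fork of two nodes at one end (D_4), so the type is D_4 (the algebra so(8)).

type D_4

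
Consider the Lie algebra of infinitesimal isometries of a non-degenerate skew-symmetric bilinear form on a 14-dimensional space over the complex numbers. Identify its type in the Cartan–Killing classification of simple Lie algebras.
This is sp(14), which has dimension 14(14+1)/2 = 105 and rank 14/2 = 7. In the classification of classical Lie algebras, the symplectic algebra sp(2n) has type C_n; here n = 7, so the Dynkin diagram is a chain of 7 nodes with a double edge at one end; the terminal node there is the unique long simple root (C_7). Hence the type is C_7.

C_7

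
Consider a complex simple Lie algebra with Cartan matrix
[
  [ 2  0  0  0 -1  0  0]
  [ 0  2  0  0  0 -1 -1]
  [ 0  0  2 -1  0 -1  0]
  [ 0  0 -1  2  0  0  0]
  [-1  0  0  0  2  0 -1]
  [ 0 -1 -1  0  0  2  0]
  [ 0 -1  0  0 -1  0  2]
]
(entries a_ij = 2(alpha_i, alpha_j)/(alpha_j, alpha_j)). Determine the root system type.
A7

The matrix has rank 7 with 2's on the diagonal. Reading the off-diagonal entries as Dynkin edges (a single edge where a_ij = a_ji = -1; a double or triple edge where a_ij * a_ji = 2 or 3), the diagram is a chain of 7 nodes with single edges (A_7). One simple-root ordering that puts it in standard form is (alpha_4, alpha_3, alpha_6, alpha_2, alpha_7, alpha_5, alpha_1). So the algebra is type A_7, i.e. sl(8).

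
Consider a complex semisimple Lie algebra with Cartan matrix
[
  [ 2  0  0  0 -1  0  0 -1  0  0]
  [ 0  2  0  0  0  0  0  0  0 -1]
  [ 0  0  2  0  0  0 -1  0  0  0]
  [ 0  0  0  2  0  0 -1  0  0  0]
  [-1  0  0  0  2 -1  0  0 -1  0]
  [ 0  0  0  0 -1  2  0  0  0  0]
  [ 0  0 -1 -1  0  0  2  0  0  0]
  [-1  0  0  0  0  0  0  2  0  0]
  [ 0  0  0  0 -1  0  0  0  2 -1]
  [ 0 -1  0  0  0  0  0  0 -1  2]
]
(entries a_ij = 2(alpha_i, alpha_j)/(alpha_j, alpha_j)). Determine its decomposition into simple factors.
The diagram associated to this matrix has two connected components: the simple roots {alpha_3, alpha_4, alpha_7} form a chain of 3 nodes with single edges (A_3), and {alpha_1, alpha_2, alpha_5, alpha_6, alpha_8, alpha_9, alpha_10} form a chain of 6 nodes with one extra node attached to the third node from one end (E_7). A semisimple Lie algebra decomposes uniquely as the direct sum of simple ideals, one per connected component of its Dynkin diagram, so g ≅ A_3 ⊕ E_7 (dimension 15 + 133 = 148).

A_3 (sl(4)) ⊕ E_7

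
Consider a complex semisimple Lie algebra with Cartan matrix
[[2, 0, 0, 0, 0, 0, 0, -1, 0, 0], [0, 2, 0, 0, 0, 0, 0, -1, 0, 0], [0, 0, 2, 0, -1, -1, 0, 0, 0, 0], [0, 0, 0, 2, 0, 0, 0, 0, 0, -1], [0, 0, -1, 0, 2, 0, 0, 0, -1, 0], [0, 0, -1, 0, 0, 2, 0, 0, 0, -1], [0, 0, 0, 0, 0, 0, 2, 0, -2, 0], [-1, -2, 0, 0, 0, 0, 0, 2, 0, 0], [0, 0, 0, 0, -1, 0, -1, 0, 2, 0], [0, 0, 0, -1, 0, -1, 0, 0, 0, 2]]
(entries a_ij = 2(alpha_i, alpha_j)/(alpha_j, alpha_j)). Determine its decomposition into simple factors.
B_3 ⊕ C_7

The diagram associated to this matrix has two connected components: the simple roots {alpha_1, alpha_2, alpha_8} form a chain of 3 nodes with a double edge at one end; the terminal node there is the unique short simple root (B_3), and {alpha_3, alpha_4, alpha_5, alpha_6, alpha_7, alpha_9, alpha_10} form a chain of 7 nodes with a double edge at one end; the terminal node there is the unique long simple root (C_7). A semisimple Lie algebra decomposes uniquely as the direct sum of simple ideals, one per connected component of its Dynkin diagram, so g ≅ B_3 ⊕ C_7 (dimension 21 + 105 = 126).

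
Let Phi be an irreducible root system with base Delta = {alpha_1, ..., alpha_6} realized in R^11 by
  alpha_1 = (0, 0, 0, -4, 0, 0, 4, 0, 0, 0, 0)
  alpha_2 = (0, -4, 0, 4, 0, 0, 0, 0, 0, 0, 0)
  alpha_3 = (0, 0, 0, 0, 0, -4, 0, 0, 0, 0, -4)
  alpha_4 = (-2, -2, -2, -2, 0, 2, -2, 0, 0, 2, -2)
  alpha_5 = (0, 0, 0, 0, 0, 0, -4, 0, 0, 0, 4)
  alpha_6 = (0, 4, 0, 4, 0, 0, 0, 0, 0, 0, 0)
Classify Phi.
Compute the Cartan integers a_ij = 2(alpha_i, alpha_j)/(alpha_j, alpha_j); the resulting 6x6 Cartan matrix is
[[2, -1, 0, 0, -1, -1], [-1, 2, 0, 0, 0, 0], [0, 0, 2, 0, -1, 0], [0, 0, 0, 2, 0, -1], [-1, 0, -1, 0, 2, 0], [-1, 0, 0, -1, 0, 2]].
All simple roots have the same length, so the diagram is simply laced. The associated Dynkin diagram is a chain of 5 nodes with one extra node attached to the third node from one end (E_6), so the type is E_6.

type E_6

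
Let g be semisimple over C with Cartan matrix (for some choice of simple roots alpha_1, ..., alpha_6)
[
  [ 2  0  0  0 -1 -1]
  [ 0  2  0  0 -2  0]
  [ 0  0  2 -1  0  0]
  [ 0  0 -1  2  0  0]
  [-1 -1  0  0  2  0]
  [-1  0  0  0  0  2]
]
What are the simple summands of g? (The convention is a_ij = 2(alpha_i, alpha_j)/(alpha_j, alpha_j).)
type A_2 + type C_4

The diagram associated to this matrix has two connected components: the simple roots {alpha_3, alpha_4} form a chain of 2 nodes with single edges (A_2), and {alpha_1, alpha_2, alpha_5, alpha_6} form a chain of 4 nodes with a double edge at one end; the terminal node there is the unique long simple root (C_4). A semisimple Lie algebra decomposes uniquely as the direct sum of simple ideals, one per connected component of its Dynkin diagram, so g ≅ A_2 ⊕ C_4 (dimension 8 + 36 = 44).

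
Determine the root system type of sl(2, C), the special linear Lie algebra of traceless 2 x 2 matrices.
This is sl(2), which has dimension 2^2 - 1 = 3 and rank 2 - 1 = 1 (a Cartan subalgebra is the diagonal traceless matrices). In the classification of classical Lie algebras, the special linear algebra sl(n+1) has type A_n; here n = 1, so the Dynkin diagram is a chain of 1 nodes with single edges (A_1). Hence the type is A_1.

type A_1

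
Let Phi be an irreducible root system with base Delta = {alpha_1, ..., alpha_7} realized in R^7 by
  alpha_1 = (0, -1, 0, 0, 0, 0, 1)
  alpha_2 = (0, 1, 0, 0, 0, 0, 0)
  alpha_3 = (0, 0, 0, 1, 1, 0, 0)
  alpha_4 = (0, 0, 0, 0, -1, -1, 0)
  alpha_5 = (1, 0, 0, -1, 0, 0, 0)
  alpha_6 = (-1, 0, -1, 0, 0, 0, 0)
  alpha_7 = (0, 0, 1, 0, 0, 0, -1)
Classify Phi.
B7

Compute the Cartan integers a_ij = 2(alpha_i, alpha_j)/(alpha_j, alpha_j); the resulting 7x7 Cartan matrix is
[[2, -2, 0, 0, 0, 0, -1], [-1, 2, 0, 0, 0, 0, 0], [0, 0, 2, -1, -1, 0, 0], [0, 0, -1, 2, 0, 0, 0], [0, 0, -1, 0, 2, -1, 0], [0, 0, 0, 0, -1, 2, -1], [-1, 0, 0, 0, 0, -1, 2]].
The roots have two lengths (squared-length ratio 2:1); the short ones are alpha_{2}. The associated Dynkin diagram is a chain of 7 nodes with a double edge at one end; the terminal node there is the unique short simple root (B_7), so the type is B_7 (the algebra so(15)).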